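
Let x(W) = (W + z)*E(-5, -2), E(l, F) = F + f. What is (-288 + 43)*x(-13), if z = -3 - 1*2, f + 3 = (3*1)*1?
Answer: -8820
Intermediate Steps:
f = 0 (f = -3 + (3*1)*1 = -3 + 3*1 = -3 + 3 = 0)
E(l, F) = F (E(l, F) = F + 0 = F)
z = -5 (z = -3 - 2 = -5)
x(W) = 10 - 2*W (x(W) = (W - 5)*(-2) = (-5 + W)*(-2) = 10 - 2*W)
(-288 + 43)*x(-13) = (-288 + 43)*(10 - 2*(-13)) = -245*(10 + 26) = -245*36 = -8820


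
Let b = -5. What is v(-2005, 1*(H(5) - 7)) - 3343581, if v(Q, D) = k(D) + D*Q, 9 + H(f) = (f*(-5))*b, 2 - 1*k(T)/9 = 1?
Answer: -3562117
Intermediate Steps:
k(T) = 9 (k(T) = 18 - 9*1 = 18 - 9 = 9)
H(f) = -9 + 25*f (H(f) = -9 + (f*(-5))*(-5) = -9 - 5*f*(-5) = -9 + 25*f)
v(Q, D) = 9 + D*Q
v(-2005, 1*(H(5) - 7)) - 3343581 = (9 + (1*((-9 + 25*5) - 7))*(-2005)) - 3343581 = (9 + (1*((-9 + 125) - 7))*(-2005)) - 3343581 = (9 + (1*(116 - 7))*(-2005)) - 3343581 = (9 + (1*109)*(-2005)) - 3343581 = (9 + 109*(-2005)) - 3343581 = (9 - 218545) - 3343581 = -218536 - 3343581 = -3562117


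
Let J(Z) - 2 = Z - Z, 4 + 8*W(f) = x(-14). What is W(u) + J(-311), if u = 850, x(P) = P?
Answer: -1/4 ≈ -0.25000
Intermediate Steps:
W(f) = -9/4 (W(f) = -1/2 + (1/8)*(-14) = -1/2 - 7/4 = -9/4)
J(Z) = 2 (J(Z) = 2 + (Z - Z) = 2 + 0 = 2)
W(u) + J(-311) = -9/4 + 2 = -1/4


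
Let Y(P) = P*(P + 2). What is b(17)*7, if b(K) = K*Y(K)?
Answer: 38437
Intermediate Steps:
Y(P) = P*(2 + P)
b(K) = K²*(2 + K) (b(K) = K*(K*(2 + K)) = K²*(2 + K))
b(17)*7 = (17²*(2 + 17))*7 = (289*19)*7 = 5491*7 = 38437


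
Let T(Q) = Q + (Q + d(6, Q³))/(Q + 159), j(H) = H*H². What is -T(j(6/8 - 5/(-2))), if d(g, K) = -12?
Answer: -27274937/791872 ≈ -34.444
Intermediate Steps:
j(H) = H³
T(Q) = Q + (-12 + Q)/(159 + Q) (T(Q) = Q + (Q - 12)/(Q + 159) = Q + (-12 + Q)/(159 + Q))
-T(j(6/8 - 5/(-2))) = -(-12 + ((6/8 - 5/(-2))³)² + 160*(6/8 - 5/(-2))³)/(159 + (6/8 - 5/(-2))³) = -(-12 + ((6*(⅛) - 5*(-½))³)² + 160*(6*(⅛) - 5*(-½))³)/(159 + (6*(⅛) - 5*(-½))³) = -(-12 + ((¾ + 5/2)³)² + 160*(¾ + 5/2)³)/(159 + (¾ + 5/2)³) = -(-12 + ((13/4)³)² + 160*(13/4)³)/(159 + (13/4)³) = -(-12 + (2197/64)² + 160*(2197/64))/(159 + 2197/64) = -(-12 + 4826809/4096 + 10985/2)/12373/64 = -64*27274937/(12373*4096) = -1*27274937/791872 = -27274937/791872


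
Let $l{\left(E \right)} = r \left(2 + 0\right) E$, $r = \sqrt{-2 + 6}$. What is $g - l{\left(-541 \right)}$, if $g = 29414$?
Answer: $31578$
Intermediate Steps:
$r = 2$ ($r = \sqrt{4} = 2$)
$l{\left(E \right)} = 4 E$ ($l{\left(E \right)} = 2 \left(2 + 0\right) E = 2 \cdot 2 E = 4 E$)
$g - l{\left(-541 \right)} = 29414 - 4 \left(-541\right) = 29414 - -2164 = 29414 + 2164 = 31578$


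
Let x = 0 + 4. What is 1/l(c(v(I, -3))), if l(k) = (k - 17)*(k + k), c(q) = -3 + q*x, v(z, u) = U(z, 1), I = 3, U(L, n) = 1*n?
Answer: -1/32 ≈ -0.031250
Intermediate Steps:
U(L, n) = n
x = 4
v(z, u) = 1
c(q) = -3 + 4*q (c(q) = -3 + q*4 = -3 + 4*q)
l(k) = 2*k*(-17 + k) (l(k) = (-17 + k)*(2*k) = 2*k*(-17 + k))
1/l(c(v(I, -3))) = 1/(2*(-3 + 4*1)*(-17 + (-3 + 4*1))) = 1/(2*(-3 + 4)*(-17 + (-3 + 4))) = 1/(2*1*(-17 + 1)) = 1/(2*1*(-16)) = 1/(-32) = -1/32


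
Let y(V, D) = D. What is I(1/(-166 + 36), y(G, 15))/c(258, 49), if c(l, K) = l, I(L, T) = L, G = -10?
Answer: -1/33540 ≈ -2.9815e-5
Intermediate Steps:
I(1/(-166 + 36), y(G, 15))/c(258, 49) = 1/((-166 + 36)*258) = (1/258)/(-130) = -1/130*1/258 = -1/33540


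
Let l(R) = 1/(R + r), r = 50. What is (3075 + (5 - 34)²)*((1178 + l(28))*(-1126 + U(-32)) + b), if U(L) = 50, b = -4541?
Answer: -194277572764/39 ≈ -4.9815e+9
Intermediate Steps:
l(R) = 1/(50 + R) (l(R) = 1/(R + 50) = 1/(50 + R))
(3075 + (5 - 34)²)*((1178 + l(28))*(-1126 + U(-32)) + b) = (3075 + (5 - 34)²)*((1178 + 1/(50 + 28))*(-1126 + 50) - 4541) = (3075 + (-29)²)*((1178 + 1/78)*(-1076) - 4541) = (3075 + 841)*((1178 + 1/78)*(-1076) - 4541) = 3916*((91885/78)*(-1076) - 4541) = 3916*(-49434130/39 - 4541) = 3916*(-49611229/39) = -194277572764/39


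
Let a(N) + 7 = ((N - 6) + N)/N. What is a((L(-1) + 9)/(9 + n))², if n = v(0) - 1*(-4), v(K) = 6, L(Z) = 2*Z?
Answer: 22201/49 ≈ 453.08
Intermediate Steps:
n = 10 (n = 6 - 1*(-4) = 6 + 4 = 10)
a(N) = -7 + (-6 + 2*N)/N (a(N) = -7 + ((N - 6) + N)/N = -7 + ((-6 + N) + N)/N = -7 + (-6 + 2*N)/N)
a((L(-1) + 9)/(9 + n))² = (-5 - 6*(9 + 10)/(2*(-1) + 9))² = (-5 - 6*19/(-2 + 9))² = (-5 - 6/(7*(1/19)))² = (-5 - 6/7/19)² = (-5 - 6*19/7)² = (-5 - 114/7)² = (-149/7)² = 22201/49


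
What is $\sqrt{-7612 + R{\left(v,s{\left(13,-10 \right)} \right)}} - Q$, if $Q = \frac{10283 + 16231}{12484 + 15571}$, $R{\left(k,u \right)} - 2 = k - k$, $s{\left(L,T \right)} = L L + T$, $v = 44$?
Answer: $- \frac{26514}{28055} + i \sqrt{7610} \approx -0.94507 + 87.235 i$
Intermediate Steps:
$s{\left(L,T \right)} = T + L^{2}$ ($s{\left(L,T \right)} = L^{2} + T = T + L^{2}$)
$R{\left(k,u \right)} = 2$ ($R{\left(k,u \right)} = 2 + \left(k - k\right) = 2 + 0 = 2$)
$Q = \frac{26514}{28055} \approx 0.94507$
$\sqrt{-7612 + R{\left(v,s{\left(13,-10 \right)} \right)}} - Q = \sqrt{-7612 + 2} - \frac{26514}{28055} = \sqrt{-7610} - \frac{26514}{28055} = i \sqrt{7610} - \frac{26514}{28055} = - \frac{26514}{28055} + i \sqrt{7610}$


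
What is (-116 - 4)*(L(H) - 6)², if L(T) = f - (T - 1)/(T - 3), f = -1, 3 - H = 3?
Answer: -19360/3 ≈ -6453.3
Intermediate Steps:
H = 0 (H = 3 - 1*3 = 3 - 3 = 0)
L(T) = -1 - (-1 + T)/(-3 + T) (L(T) = -1 - (T - 1)/(T - 3) = -1 - (-1 + T)/(-3 + T))
(-116 - 4)*(L(H) - 6)² = (-116 - 4)*(2*(2 - 1*0)/(-3 + 0) - 6)² = -120*(2*(2 + 0)/(-3) - 6)² = -120*(2*(-⅓)*2 - 6)² = -120*(-4/3 - 6)² = -120*(-22/3)² = -120*484/9 = -19360/3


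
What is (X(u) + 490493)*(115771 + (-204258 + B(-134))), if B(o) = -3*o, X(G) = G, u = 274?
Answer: -43229211195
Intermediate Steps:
(X(u) + 490493)*(115771 + (-204258 + B(-134))) = (274 + 490493)*(115771 + (-204258 - 3*(-134))) = 490767*(115771 + (-204258 + 402)) = 490767*(115771 - 203856) = 490767*(-88085) = -43229211195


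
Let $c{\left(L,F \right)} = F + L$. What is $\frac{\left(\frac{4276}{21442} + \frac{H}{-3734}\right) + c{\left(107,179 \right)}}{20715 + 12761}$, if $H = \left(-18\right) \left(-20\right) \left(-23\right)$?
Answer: $\frac{1443245797}{167514799483} \approx 0.0086156$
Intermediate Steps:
$H = -8280$ ($H = 360 \left(-23\right) = -8280$)
$\frac{\left(\frac{4276}{21442} + \frac{H}{-3734}\right) + c{\left(107,179 \right)}}{20715 + 12761} = \frac{\left(\frac{4276}{21442} - \frac{8280}{-3734}\right) + \left(179 + 107\right)}{20715 + 12761} = \frac{\left(4276 \cdot \frac{1}{21442} - - \frac{4140}{1867}\right) + 286}{33476} = \left(\left(\frac{2138}{10721} + \frac{4140}{1867}\right) + 286\right) \frac{1}{33476} = \left(\frac{48376586}{20016107} + 286\right) \frac{1}{33476} = \frac{5772983188}{20016107} \cdot \frac{1}{33476} = \frac{1443245797}{167514799483}$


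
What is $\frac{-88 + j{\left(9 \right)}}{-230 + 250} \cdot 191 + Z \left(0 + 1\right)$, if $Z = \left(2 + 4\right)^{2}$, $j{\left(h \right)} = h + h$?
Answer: $- \frac{1265}{2} \approx -632.5$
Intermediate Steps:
$j{\left(h \right)} = 2 h$
$Z = 36$ ($Z = 6^{2} = 36$)
$\frac{-88 + j{\left(9 \right)}}{-230 + 250} \cdot 191 + Z \left(0 + 1\right) = \frac{-88 + 2 \cdot 9}{-230 + 250} \cdot 191 + 36 \left(0 + 1\right) = \frac{-88 + 18}{20} \cdot 191 + 36 \cdot 1 = \left(-70\right) \frac{1}{20} \cdot 191 + 36 = \left(- \frac{7}{2}\right) 191 + 36 = - \frac{1337}{2} + 36 = - \frac{1265}{2}$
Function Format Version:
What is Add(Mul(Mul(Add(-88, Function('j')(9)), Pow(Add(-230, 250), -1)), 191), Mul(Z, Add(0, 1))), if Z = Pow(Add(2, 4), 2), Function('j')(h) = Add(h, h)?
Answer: Rational(-1265, 2) ≈ -632.50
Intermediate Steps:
Function('j')(h) = Mul(2, h)
Z = 36 (Z = Pow(6, 2) = 36)
Add(Mul(Mul(Add(-88, Function('j')(9)), Pow(Add(-230, 250), -1)), 191), Mul(Z, Add(0, 1))) = Add(Mul(Mul(Add(-88, Mul(2, 9)), Pow(Add(-230, 250), -1)), 191), Mul(36, Add(0, 1))) = Add(Mul(Mul(Add(-88, 18), Pow(20, -1)), 191), Mul(36, 1)) = Add(Mul(Mul(-70, Rational(1, 20)), 191), 36) = Add(Mul(Rational(-7, 2), 191), 36) = Add(Rational(-1337, 2), 36) = Rational(-1265, 2)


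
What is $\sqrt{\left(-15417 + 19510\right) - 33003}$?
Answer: $7 i \sqrt{590} \approx 170.03 i$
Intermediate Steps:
$\sqrt{\left(-15417 + 19510\right) - 33003} = \sqrt{4093 - 33003} = \sqrt{-28910} = 7 i \sqrt{590}$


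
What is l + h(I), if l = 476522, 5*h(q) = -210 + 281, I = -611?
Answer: 2382681/5 ≈ 4.7654e+5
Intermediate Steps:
h(q) = 71/5 (h(q) = (-210 + 281)/5 = (⅕)*71 = 71/5)
l + h(I) = 476522 + 71/5 = 2382681/5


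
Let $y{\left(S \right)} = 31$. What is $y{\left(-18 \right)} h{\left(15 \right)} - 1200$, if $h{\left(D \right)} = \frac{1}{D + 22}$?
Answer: $- \frac{44369}{37} \approx -1199.2$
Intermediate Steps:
$h{\left(D \right)} = \frac{1}{22 + D}$
$y{\left(-18 \right)} h{\left(15 \right)} - 1200 = \frac{31}{22 + 15} - 1200 = \frac{31}{37} - 1200 = - \frac{44369}{37}$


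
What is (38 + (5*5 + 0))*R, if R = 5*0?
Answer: 0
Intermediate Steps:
R = 0
(38 + (5*5 + 0))*R = (38 + (5*5 + 0))*0 = (38 + (25 + 0))*0 = (38 + 25)*0 = 63*0 = 0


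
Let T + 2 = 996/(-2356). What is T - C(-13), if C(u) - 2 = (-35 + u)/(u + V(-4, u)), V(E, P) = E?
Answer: -72557/10013 ≈ -7.2463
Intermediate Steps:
C(u) = 2 + (-35 + u)/(-4 + u) (C(u) = 2 + (-35 + u)/(u - 4) = 2 + (-35 + u)/(-4 + u))
T = -1427/589 (T = -2 + 996/(-2356) = -2 + 996*(-1/2356) = -2 - 249/589 = -1427/589 ≈ -2.4227)
T - C(-13) = -1427/589 - (-43 + 3*(-13))/(-4 - 13) = -1427/589 - (-43 - 39)/(-17) = -1427/589 - (-1)*(-82)/17 = -1427/589 - 1*82/17 = -1427/589 - 82/17 = -72557/10013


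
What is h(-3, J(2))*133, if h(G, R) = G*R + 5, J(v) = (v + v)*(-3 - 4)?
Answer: 11837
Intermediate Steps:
J(v) = -14*v (J(v) = (2*v)*(-7) = -14*v)
h(G, R) = 5 + G*R
h(-3, J(2))*133 = (5 - (-42)*2)*133 = (5 - 3*(-28))*133 = (5 + 84)*133 = 89*133 = 11837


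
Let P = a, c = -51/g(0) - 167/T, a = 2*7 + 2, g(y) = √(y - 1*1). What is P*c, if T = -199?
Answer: 2672/199 + 816*I ≈ 13.427 + 816.0*I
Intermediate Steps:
g(y) = √(-1 + y) (g(y) = √(y - 1) = √(-1 + y))
a = 16 (a = 14 + 2 = 16)
c = 167/199 + 51*I (c = -51/√(-1 + 0) - 167/(-199) = -51*(-I) - 167*(-1/199) = -51*(-I) + 167/199 = -(-51)*I + 167/199 = 51*I + 167/199 = 167/199 + 51*I ≈ 0.8392 + 51.0*I)
P = 16
P*c = 16*(167/199 + 51*I) = 2672/199 + 816*I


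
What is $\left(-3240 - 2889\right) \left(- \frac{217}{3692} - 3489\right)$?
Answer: $\frac{78951357045}{3692} \approx 2.1384 \cdot 10^{7}$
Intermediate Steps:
$\left(-3240 - 2889\right) \left(- \frac{217}{3692} - 3489\right) = - 6129 \left(\left(-217\right) \frac{1}{3692} - 3489\right) = - 6129 \left(- \frac{217}{3692} - 3489\right) = \left(-6129\right) \left(- \frac{12881605}{3692}\right) = \frac{78951357045}{3692}$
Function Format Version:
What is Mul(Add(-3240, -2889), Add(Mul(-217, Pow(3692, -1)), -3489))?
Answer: Rational(78951357045, 3692) ≈ 2.1384e+7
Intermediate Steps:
Mul(Add(-3240, -2889), Add(Mul(-217, Pow(3692, -1)), -3489)) = Mul(-6129, Add(Mul(-217, Rational(1, 3692)), -3489)) = Mul(-6129, Add(Rational(-217, 3692), -3489)) = Mul(-6129, Rational(-12881605, 3692)) = Rational(78951357045, 3692)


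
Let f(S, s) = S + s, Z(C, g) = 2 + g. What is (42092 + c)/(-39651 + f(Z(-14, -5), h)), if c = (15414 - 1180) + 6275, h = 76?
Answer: -813/514 ≈ -1.5817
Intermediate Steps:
c = 20509 (c = 14234 + 6275 = 20509)
(42092 + c)/(-39651 + f(Z(-14, -5), h)) = (42092 + 20509)/(-39651 + ((2 - 5) + 76)) = 62601/(-39651 + (-3 + 76)) = 62601/(-39651 + 73) = 62601/(-39578) = 62601*(-1/39578) = -813/514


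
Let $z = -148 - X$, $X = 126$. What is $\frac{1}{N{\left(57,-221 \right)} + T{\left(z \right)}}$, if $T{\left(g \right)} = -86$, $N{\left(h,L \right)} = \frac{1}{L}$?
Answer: $- \frac{221}{19007} \approx -0.011627$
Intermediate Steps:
$z = -274$ ($z = -148 - 126 = -274$)
$\frac{1}{N{\left(57,-221 \right)} + T{\left(z \right)}} = \frac{1}{\frac{1}{-221} - 86} = \frac{1}{- \frac{1}{221} - 86} = \frac{1}{- \frac{19007}{221}} = - \frac{221}{19007}$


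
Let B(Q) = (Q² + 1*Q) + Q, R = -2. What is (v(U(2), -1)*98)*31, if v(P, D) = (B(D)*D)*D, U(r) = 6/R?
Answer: -3038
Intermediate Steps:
U(r) = -3 (U(r) = 6/(-2) = 6*(-½) = -3)
B(Q) = Q² + 2*Q (B(Q) = (Q² + Q) + Q = (Q + Q²) + Q = Q² + 2*Q)
v(P, D) = D³*(2 + D) (v(P, D) = ((D*(2 + D))*D)*D = (D²*(2 + D))*D = D³*(2 + D))
(v(U(2), -1)*98)*31 = (((-1)³*(2 - 1))*98)*31 = (-1*1*98)*31 = -1*98*31 = -98*31 = -3038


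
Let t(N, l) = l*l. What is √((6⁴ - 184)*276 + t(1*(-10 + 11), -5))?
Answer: √306937 ≈ 554.02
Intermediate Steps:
t(N, l) = l²
√((6⁴ - 184)*276 + t(1*(-10 + 11), -5)) = √((6⁴ - 184)*276 + (-5)²) = √((1296 - 184)*276 + 25) = √(1112*276 + 25) = √(306912 + 25) = √306937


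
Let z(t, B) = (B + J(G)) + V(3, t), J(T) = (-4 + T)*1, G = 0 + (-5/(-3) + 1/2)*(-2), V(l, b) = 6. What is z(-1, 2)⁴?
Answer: 1/81 ≈ 0.012346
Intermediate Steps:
G = -13/3 (G = 0 + (-5*(-⅓) + 1*(½))*(-2) = 0 + (5/3 + ½)*(-2) = 0 + (13/6)*(-2) = 0 - 13/3 = -13/3 ≈ -4.3333)
J(T) = -4 + T
z(t, B) = -7/3 + B (z(t, B) = (B + (-4 - 13/3)) + 6 = (B - 25/3) + 6 = (-25/3 + B) + 6 = -7/3 + B)
z(-1, 2)⁴ = (-7/3 + 2)⁴ = (-⅓)⁴ = 1/81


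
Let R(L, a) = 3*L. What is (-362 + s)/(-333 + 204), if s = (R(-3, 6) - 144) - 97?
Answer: 204/43 ≈ 4.7442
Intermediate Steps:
s = -250 (s = (3*(-3) - 144) - 97 = (-9 - 144) - 97 = -153 - 97 = -250)
(-362 + s)/(-333 + 204) = (-362 - 250)/(-333 + 204) = -612/(-129) = -612*(-1/129) = 204/43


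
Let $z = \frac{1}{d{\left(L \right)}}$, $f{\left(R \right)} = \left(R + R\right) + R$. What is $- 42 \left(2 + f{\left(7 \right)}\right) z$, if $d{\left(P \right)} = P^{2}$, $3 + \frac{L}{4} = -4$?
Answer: $- \frac{69}{56} \approx -1.2321$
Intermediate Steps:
$L = -28$ ($L = -12 + 4 \left(-4\right) = -12 - 16 = -28$)
$f{\left(R \right)} = 3 R$ ($f{\left(R \right)} = 2 R + R = 3 R$)
$z = \frac{1}{784}$ ($z = \frac{1}{\left(-28\right)^{2}} = \frac{1}{784} \approx 0.0012755$)
$- 42 \left(2 + f{\left(7 \right)}\right) z = - 42 \left(2 + 3 \cdot 7\right) \frac{1}{784} = - 42 \left(2 + 21\right) \frac{1}{784} = \left(-42\right) 23 \cdot \frac{1}{784} = \left(-966\right) \frac{1}{784} = - \frac{69}{56}$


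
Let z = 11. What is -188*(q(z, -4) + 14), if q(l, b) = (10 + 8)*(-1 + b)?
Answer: 14288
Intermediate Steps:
q(l, b) = -18 + 18*b (q(l, b) = 18*(-1 + b) = -18 + 18*b)
-188*(q(z, -4) + 14) = -188*((-18 + 18*(-4)) + 14) = -188*((-18 - 72) + 14) = -188*(-90 + 14) = -188*(-76) = 14288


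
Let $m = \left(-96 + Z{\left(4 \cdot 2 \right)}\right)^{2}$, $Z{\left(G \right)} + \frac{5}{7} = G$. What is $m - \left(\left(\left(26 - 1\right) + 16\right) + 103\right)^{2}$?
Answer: $- \frac{630423}{49} \approx -12866.0$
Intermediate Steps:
$Z{\left(G \right)} = - \frac{5}{7} + G$
$m = \frac{385641}{49}$ ($m = \left(-96 + \left(- \frac{5}{7} + 4 \cdot 2\right)\right)^{2} = \left(-96 + \left(- \frac{5}{7} + 8\right)\right)^{2} = \left(-96 + \frac{51}{7}\right)^{2} = \left(- \frac{621}{7}\right)^{2} = \frac{385641}{49} \approx 7870.2$)
$m - \left(\left(\left(26 - 1\right) + 16\right) + 103\right)^{2} = \frac{385641}{49} - \left(\left(\left(26 - 1\right) + 16\right) + 103\right)^{2} = \frac{385641}{49} - \left(\left(25 + 16\right) + 103\right)^{2} = \frac{385641}{49} - \left(41 + 103\right)^{2} = \frac{385641}{49} - 144^{2} = \frac{385641}{49} - 20736 = - \frac{630423}{49}$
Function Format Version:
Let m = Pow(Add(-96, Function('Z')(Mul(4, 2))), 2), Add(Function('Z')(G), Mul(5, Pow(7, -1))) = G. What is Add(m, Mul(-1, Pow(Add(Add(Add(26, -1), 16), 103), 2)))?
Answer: Rational(-630423, 49) ≈ -12866.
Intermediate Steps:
Function('Z')(G) = Add(Rational(-5, 7), G)
m = Rational(385641, 49) (m = Pow(Add(-96, Add(Rational(-5, 7), Mul(4, 2))), 2) = Pow(Add(-96, Add(Rational(-5, 7), 8)), 2) = Pow(Add(-96, Rational(51, 7)), 2) = Pow(Rational(-621, 7), 2) = Rational(385641, 49) ≈ 7870.2)
Add(m, Mul(-1, Pow(Add(Add(Add(26, -1), 16), 103), 2))) = Add(Rational(385641, 49), Mul(-1, Pow(Add(Add(Add(26, -1), 16), 103), 2))) = Add(Rational(385641, 49), Mul(-1, Pow(Add(Add(25, 16), 103), 2))) = Add(Rational(385641, 49), Mul(-1, Pow(Add(41, 103), 2))) = Add(Rational(385641, 49), Mul(-1, Pow(144, 2))) = Add(Rational(385641, 49), Mul(-1, 20736)) = Add(Rational(385641, 49), -20736) = Rational(-630423, 49)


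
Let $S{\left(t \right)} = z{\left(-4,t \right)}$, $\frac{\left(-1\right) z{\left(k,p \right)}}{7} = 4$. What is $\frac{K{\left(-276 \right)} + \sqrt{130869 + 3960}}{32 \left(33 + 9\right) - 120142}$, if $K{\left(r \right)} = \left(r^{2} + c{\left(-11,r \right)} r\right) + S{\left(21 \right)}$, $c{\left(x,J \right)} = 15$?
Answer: $- \frac{36004}{59399} - \frac{3 \sqrt{14981}}{118798} \approx -0.60923$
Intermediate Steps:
$z{\left(k,p \right)} = -28$ ($z{\left(k,p \right)} = \left(-7\right) 4 = -28$)
$S{\left(t \right)} = -28$
$K{\left(r \right)} = -28 + r^{2} + 15 r$ ($K{\left(r \right)} = \left(r^{2} + 15 r\right) - 28 = -28 + r^{2} + 15 r$)
$\frac{K{\left(-276 \right)} + \sqrt{130869 + 3960}}{32 \left(33 + 9\right) - 120142} = \frac{\left(-28 + \left(-276\right)^{2} + 15 \left(-276\right)\right) + \sqrt{130869 + 3960}}{32 \left(33 + 9\right) - 120142} = \frac{\left(-28 + 76176 - 4140\right) + \sqrt{134829}}{32 \cdot 42 - 120142} = \frac{72008 + 3 \sqrt{14981}}{1344 - 120142} = \frac{72008 + 3 \sqrt{14981}}{-118798} = \left(72008 + 3 \sqrt{14981}\right) \left(- \frac{1}{118798}\right) = - \frac{36004}{59399} - \frac{3 \sqrt{14981}}{118798}$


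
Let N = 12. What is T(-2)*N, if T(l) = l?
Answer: -24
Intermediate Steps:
T(-2)*N = -2*12 = -24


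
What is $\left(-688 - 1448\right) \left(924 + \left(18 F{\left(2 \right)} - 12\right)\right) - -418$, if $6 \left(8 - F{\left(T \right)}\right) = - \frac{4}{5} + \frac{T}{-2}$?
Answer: $- \frac{11333662}{5} \approx -2.2667 \cdot 10^{6}$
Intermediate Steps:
$F{\left(T \right)} = \frac{122}{15} + \frac{T}{12}$ ($F{\left(T \right)} = 8 - \frac{- \frac{4}{5} + \frac{T}{-2}}{6} = 8 - \frac{\left(-4\right) \frac{1}{5} + T \left(- \frac{1}{2}\right)}{6} = 8 - \frac{- \frac{4}{5} - \frac{T}{2}}{6} = 8 + \left(\frac{2}{15} + \frac{T}{12}\right) = \frac{122}{15} + \frac{T}{12}$)
$\left(-688 - 1448\right) \left(924 + \left(18 F{\left(2 \right)} - 12\right)\right) - -418 = \left(-688 - 1448\right) \left(924 - \left(12 - 18 \left(\frac{122}{15} + \frac{1}{12} \cdot 2\right)\right)\right) - -418 = - 2136 \left(924 - \left(12 - 18 \left(\frac{122}{15} + \frac{1}{6}\right)\right)\right) + 418 = - 2136 \left(924 + \left(18 \cdot \frac{83}{10} - 12\right)\right) + 418 = - 2136 \left(924 + \left(\frac{747}{5} - 12\right)\right) + 418 = - 2136 \left(924 + \frac{687}{5}\right) + 418 = \left(-2136\right) \frac{5307}{5} + 418 = - \frac{11335752}{5} + 418 = - \frac{11333662}{5}$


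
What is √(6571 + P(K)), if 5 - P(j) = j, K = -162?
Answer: √6738 ≈ 82.085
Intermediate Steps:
P(j) = 5 - j
√(6571 + P(K)) = √(6571 + (5 - 1*(-162))) = √(6571 + (5 + 162)) = √(6571 + 167) = √6738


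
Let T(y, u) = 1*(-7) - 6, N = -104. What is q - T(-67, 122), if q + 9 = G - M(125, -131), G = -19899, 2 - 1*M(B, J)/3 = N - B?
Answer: -20588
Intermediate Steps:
M(B, J) = 318 + 3*B (M(B, J) = 6 - 3*(-104 - B) = 6 + (312 + 3*B) = 318 + 3*B)
q = -20601 (q = -9 + (-19899 - (318 + 3*125)) = -9 + (-19899 - (318 + 375)) = -9 + (-19899 - 1*693) = -9 + (-19899 - 693) = -9 - 20592 = -20601)
T(y, u) = -13 (T(y, u) = -7 - 6 = -13)
q - T(-67, 122) = -20601 - 1*(-13) = -20601 + 13 = -20588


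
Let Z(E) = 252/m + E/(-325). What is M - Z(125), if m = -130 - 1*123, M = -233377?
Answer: -767572412/3289 ≈ -2.3338e+5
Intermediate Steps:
m = -253 (m = -130 - 123 = -253)
Z(E) = -252/253 - E/325 (Z(E) = 252/(-253) + E/(-325) = 252*(-1/253) + E*(-1/325) = -252/253 - E/325)
M - Z(125) = -233377 - (-252/253 - 1/325*125) = -233377 - (-252/253 - 5/13) = -233377 - 1*(-4541/3289) = -233377 + 4541/3289 = -767572412/3289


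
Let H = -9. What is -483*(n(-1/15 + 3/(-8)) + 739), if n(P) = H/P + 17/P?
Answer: -18453981/53 ≈ -3.4819e+5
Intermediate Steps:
n(P) = 8/P (n(P) = -9/P + 17/P = 8/P)
-483*(n(-1/15 + 3/(-8)) + 739) = -483*(8/(-1/15 + 3/(-8)) + 739) = -483*(8/(-1*1/15 + 3*(-⅛)) + 739) = -483*(8/(-1/15 - 3/8) + 739) = -483*(8/(-53/120) + 739) = -483*(8*(-120/53) + 739) = -483*(-960/53 + 739) = -483*38207/53 = -18453981/53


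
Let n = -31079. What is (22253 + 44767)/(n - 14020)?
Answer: -22340/15033 ≈ -1.4861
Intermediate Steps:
(22253 + 44767)/(n - 14020) = (22253 + 44767)/(-31079 - 14020) = 67020/(-45099) = 67020*(-1/45099) = -22340/15033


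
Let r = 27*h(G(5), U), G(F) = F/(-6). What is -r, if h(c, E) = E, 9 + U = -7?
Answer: 432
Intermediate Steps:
U = -16 (U = -9 - 7 = -16)
G(F) = -F/6 (G(F) = F*(-⅙) = -F/6)
r = -432 (r = 27*(-16) = -432)
-r = -1*(-432) = 432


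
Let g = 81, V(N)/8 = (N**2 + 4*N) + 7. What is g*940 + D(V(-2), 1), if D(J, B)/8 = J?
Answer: 76332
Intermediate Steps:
V(N) = 56 + 8*N**2 + 32*N (V(N) = 8*((N**2 + 4*N) + 7) = 8*(7 + N**2 + 4*N) = 56 + 8*N**2 + 32*N)
D(J, B) = 8*J
g*940 + D(V(-2), 1) = 81*940 + 8*(56 + 8*(-2)**2 + 32*(-2)) = 76140 + 8*(56 + 8*4 - 64) = 76140 + 8*(56 + 32 - 64) = 76140 + 8*24 = 76140 + 192 = 76332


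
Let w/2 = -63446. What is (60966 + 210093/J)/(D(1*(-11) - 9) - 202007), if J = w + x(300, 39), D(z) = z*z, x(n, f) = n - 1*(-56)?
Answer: -7714183683/25510543352 ≈ -0.30239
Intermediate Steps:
x(n, f) = 56 + n (x(n, f) = n + 56 = 56 + n)
D(z) = z²
w = -126892 (w = 2*(-63446) = -126892)
J = -126536 (J = -126892 + (56 + 300) = -126892 + 356 = -126536)
(60966 + 210093/J)/(D(1*(-11) - 9) - 202007) = (60966 + 210093/(-126536))/((1*(-11) - 9)² - 202007) = (60966 + 210093*(-1/126536))/((-11 - 9)² - 202007) = (60966 - 210093/126536)/((-20)² - 202007) = 7714183683/(126536*(400 - 202007)) = (7714183683/126536)/(-201607) = (7714183683/126536)*(-1/201607) = -7714183683/25510543352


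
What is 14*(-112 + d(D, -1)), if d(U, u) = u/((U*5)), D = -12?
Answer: -47033/30 ≈ -1567.8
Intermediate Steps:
d(U, u) = u/(5*U) (d(U, u) = u/((5*U)) = u*(1/(5*U)) = u/(5*U))
14*(-112 + d(D, -1)) = 14*(-112 + (⅕)*(-1)/(-12)) = 14*(-112 + (⅕)*(-1)*(-1/12)) = 14*(-112 + 1/60) = 14*(-6719/60) = -47033/30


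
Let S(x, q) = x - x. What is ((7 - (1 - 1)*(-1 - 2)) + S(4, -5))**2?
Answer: 49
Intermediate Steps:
S(x, q) = 0
((7 - (1 - 1)*(-1 - 2)) + S(4, -5))**2 = ((7 - (1 - 1)*(-1 - 2)) + 0)**2 = ((7 - 0*(-3)) + 0)**2 = ((7 - 1*0) + 0)**2 = ((7 + 0) + 0)**2 = (7 + 0)**2 = 7**2 = 49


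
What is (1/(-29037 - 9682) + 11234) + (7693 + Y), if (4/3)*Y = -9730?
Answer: 900565219/77438 ≈ 11630.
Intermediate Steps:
Y = -14595/2 (Y = (3/4)*(-9730) = -14595/2 ≈ -7297.5)
(1/(-29037 - 9682) + 11234) + (7693 + Y) = (1/(-29037 - 9682) + 11234) + (7693 - 14595/2) = (1/(-38719) + 11234) + 791/2 = (-1/38719 + 11234) + 791/2 = 434969245/38719 + 791/2 = 900565219/77438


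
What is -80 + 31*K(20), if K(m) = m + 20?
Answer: 1160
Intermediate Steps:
K(m) = 20 + m
-80 + 31*K(20) = -80 + 31*(20 + 20) = -80 + 31*40 = -80 + 1240 = 1160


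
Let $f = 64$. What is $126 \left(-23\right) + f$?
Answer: $-2834$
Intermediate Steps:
$126 \left(-23\right) + f = 126 \left(-23\right) + 64 = -2898 + 64 = -2834$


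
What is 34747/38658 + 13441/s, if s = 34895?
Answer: 1732098743/1348970910 ≈ 1.2840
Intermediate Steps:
34747/38658 + 13441/s = 34747/38658 + 13441/34895 = 1732098743/1348970910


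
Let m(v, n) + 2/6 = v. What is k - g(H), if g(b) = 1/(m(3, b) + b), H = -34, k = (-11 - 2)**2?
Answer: 15889/94 ≈ 169.03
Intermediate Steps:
k = 169 (k = (-13)**2 = 169)
m(v, n) = -1/3 + v
g(b) = 1/(8/3 + b) (g(b) = 1/((-1/3 + 3) + b) = 1/(8/3 + b))
k - g(H) = 169 - 3/(8 + 3*(-34)) = 169 - 3/(8 - 102) = 169 - 3/(-94) = 169 - 3*(-1)/94 = 169 - 1*(-3/94) = 169 + 3/94 = 15889/94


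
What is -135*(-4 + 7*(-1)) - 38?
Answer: 1447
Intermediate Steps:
-135*(-4 + 7*(-1)) - 38 = -135*(-4 - 7) - 38 = -135*(-11) - 38 = 1485 - 38 = 1447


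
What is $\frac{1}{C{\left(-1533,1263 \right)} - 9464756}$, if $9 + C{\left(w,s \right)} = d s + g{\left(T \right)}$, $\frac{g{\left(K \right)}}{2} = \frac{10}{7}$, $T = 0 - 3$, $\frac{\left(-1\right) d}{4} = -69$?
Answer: $- \frac{7}{63813219} \approx -1.097 \cdot 10^{-7}$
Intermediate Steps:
$d = 276$ ($d = \left(-4\right) \left(-69\right) = 276$)
$T = -3$
$g{\left(K \right)} = \frac{20}{7}$ ($g{\left(K \right)} = 2 \cdot \frac{10}{7} = \frac{20}{7}$)
$C{\left(w,s \right)} = - \frac{43}{7} + 276 s$ ($C{\left(w,s \right)} = -9 + \left(276 s + \frac{20}{7}\right) = -9 + \left(\frac{20}{7} + 276 s\right) = - \frac{43}{7} + 276 s$)
$\frac{1}{C{\left(-1533,1263 \right)} - 9464756} = \frac{1}{\left(- \frac{43}{7} + 276 \cdot 1263\right) - 9464756} = \frac{1}{\left(- \frac{43}{7} + 348588\right) - 9464756} = \frac{1}{\frac{2440073}{7} - 9464756} = \frac{1}{- \frac{63813219}{7}} = - \frac{7}{63813219}$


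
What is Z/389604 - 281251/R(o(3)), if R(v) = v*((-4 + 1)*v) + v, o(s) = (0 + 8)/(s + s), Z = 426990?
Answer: 9131518547/129868 ≈ 70314.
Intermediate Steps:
o(s) = 4/s (o(s) = 8/((2*s)) = 8*(1/(2*s)) = 4/s)
R(v) = v - 3*v² (R(v) = v*(-3*v) + v = -3*v² + v = v - 3*v²)
Z/389604 - 281251/R(o(3)) = 426990/389604 - 281251*3/(4*(1 - 12/3)) = 426990*(1/389604) - 281251*3/(4*(1 - 12/3)) = 71165/64934 - 281251*3/(4*(1 - 3*4/3)) = 71165/64934 - 281251*3/(4*(1 - 4)) = 71165/64934 - 281251/((4/3)*(-3)) = 71165/64934 - 281251/(-4) = 71165/64934 - 281251*(-¼) = 71165/64934 + 281251/4 = 9131518547/129868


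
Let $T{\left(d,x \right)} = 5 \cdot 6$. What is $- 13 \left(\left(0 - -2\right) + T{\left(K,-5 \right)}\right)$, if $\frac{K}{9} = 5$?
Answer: $-416$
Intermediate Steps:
$K = 45$ ($K = 9 \cdot 5 = 45$)
$T{\left(d,x \right)} = 30$
$- 13 \left(\left(0 - -2\right) + T{\left(K,-5 \right)}\right) = - 13 \left(\left(0 - -2\right) + 30\right) = - 13 \left(\left(0 + 2\right) + 30\right) = - 13 \left(2 + 30\right) = \left(-13\right) 32 = -416$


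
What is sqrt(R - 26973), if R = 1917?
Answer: 12*I*sqrt(174) ≈ 158.29*I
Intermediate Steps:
sqrt(R - 26973) = sqrt(1917 - 26973) = sqrt(-25056) = 12*I*sqrt(174)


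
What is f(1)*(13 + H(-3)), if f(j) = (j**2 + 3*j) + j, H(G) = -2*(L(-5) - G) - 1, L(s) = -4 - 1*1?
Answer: 80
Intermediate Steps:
L(s) = -5 (L(s) = -4 - 1 = -5)
H(G) = 9 + 2*G (H(G) = -2*(-5 - G) - 1 = (10 + 2*G) - 1 = 9 + 2*G)
f(j) = j**2 + 4*j
f(1)*(13 + H(-3)) = (1*(4 + 1))*(13 + (9 + 2*(-3))) = (1*5)*(13 + (9 - 6)) = 5*(13 + 3) = 5*16 = 80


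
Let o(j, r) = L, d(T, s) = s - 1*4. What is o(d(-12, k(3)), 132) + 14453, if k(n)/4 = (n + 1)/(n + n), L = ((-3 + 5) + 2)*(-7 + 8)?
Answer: 14457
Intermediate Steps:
L = 4 (L = (2 + 2)*1 = 4*1 = 4)
k(n) = 2*(1 + n)/n (k(n) = 4*((n + 1)/(n + n)) = 4*((1 + n)/((2*n))) = 4*((1 + n)*(1/(2*n))) = 4*((1 + n)/(2*n)) = 2*(1 + n)/n)
d(T, s) = -4 + s (d(T, s) = s - 4 = -4 + s)
o(j, r) = 4
o(d(-12, k(3)), 132) + 14453 = 4 + 14453 = 14457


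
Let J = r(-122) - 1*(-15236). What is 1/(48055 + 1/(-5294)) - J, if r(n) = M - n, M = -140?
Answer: -3871507420548/254403169 ≈ -15218.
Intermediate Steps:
r(n) = -140 - n
J = 15218 (J = (-140 - 1*(-122)) - 1*(-15236) = (-140 + 122) + 15236 = -18 + 15236 = 15218)
1/(48055 + 1/(-5294)) - J = 1/(48055 + 1/(-5294)) - 1*15218 = 1/(48055 - 1/5294) - 15218 = 1/(254403169/5294) - 15218 = 5294/254403169 - 15218 = -3871507420548/254403169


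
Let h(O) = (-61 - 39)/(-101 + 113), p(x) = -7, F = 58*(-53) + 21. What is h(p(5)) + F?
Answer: -9184/3 ≈ -3061.3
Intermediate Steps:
F = -3053 (F = -3074 + 21 = -3053)
h(O) = -25/3 (h(O) = -100/12 = -100*1/12 = -25/3)
h(p(5)) + F = -25/3 - 3053 = -9184/3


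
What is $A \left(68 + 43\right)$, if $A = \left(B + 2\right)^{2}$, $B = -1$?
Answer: $111$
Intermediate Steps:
$A = 1$ ($A = \left(-1 + 2\right)^{2} = 1^{2} = 1$)
$A \left(68 + 43\right) = 1 \left(68 + 43\right) = 1 \cdot 111 = 111$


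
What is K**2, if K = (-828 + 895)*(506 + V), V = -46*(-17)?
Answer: 7446999616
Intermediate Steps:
V = 782
K = 86296 (K = (-828 + 895)*(506 + 782) = 67*1288 = 86296)
K**2 = 86296**2 = 7446999616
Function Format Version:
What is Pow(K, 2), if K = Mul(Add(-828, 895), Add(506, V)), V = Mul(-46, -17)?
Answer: 7446999616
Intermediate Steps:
V = 782
K = 86296 (K = Mul(Add(-828, 895), Add(506, 782)) = Mul(67, 1288) = 86296)
Pow(K, 2) = Pow(86296, 2) = 7446999616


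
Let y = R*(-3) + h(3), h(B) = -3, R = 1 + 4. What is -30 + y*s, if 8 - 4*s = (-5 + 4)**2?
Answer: -123/2 ≈ -61.500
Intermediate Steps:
R = 5
s = 7/4 (s = 2 - (-5 + 4)**2/4 = 2 - 1/4*(-1)**2 = 2 - 1/4*1 = 2 - 1/4 = 7/4 ≈ 1.7500)
y = -18 (y = 5*(-3) - 3 = -15 - 3 = -18)
-30 + y*s = -30 - 18*7/4 = -30 - 63/2 = -123/2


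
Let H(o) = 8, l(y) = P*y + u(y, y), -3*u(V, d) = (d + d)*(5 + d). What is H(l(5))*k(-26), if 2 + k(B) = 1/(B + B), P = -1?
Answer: -210/13 ≈ -16.154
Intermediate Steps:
u(V, d) = -2*d*(5 + d)/3 (u(V, d) = -(d + d)*(5 + d)/3 = -2*d*(5 + d)/3)
l(y) = -y - 2*y*(5 + y)/3
k(B) = -2 + 1/(2*B) (k(B) = -2 + 1/(B + B) = -2 + 1/(2*B))
H(l(5))*k(-26) = 8*(-2 + (½)/(-26)) = 8*(-2 + (½)*(-1/26)) = 8*(-2 - 1/52) = 8*(-105/52) = -210/13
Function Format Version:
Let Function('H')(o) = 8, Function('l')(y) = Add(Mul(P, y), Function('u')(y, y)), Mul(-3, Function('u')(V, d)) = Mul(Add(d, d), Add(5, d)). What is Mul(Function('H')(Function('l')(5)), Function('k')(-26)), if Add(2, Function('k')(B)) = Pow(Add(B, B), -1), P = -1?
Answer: Rational(-210, 13) ≈ -16.154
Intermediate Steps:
Function('u')(V, d) = Mul(Rational(-2, 3), d, Add(5, d)) (Function('u')(V, d) = Mul(Rational(-1, 3), Mul(Add(d, d), Add(5, d))) = Mul(Rational(-1, 3), Mul(Mul(2, d), Add(5, d))) = Mul(Rational(-1, 3), Mul(2, d, Add(5, d))) = Mul(Rational(-2, 3), d, Add(5, d)))
Function('l')(y) = Add(Mul(-1, y), Mul(Rational(-2, 3), y, Add(5, y)))
Function('k')(B) = Add(-2, Mul(Rational(1, 2), Pow(B, -1))) (Function('k')(B) = Add(-2, Pow(Add(B, B), -1)) = Add(-2, Pow(Mul(2, B), -1)) = Add(-2, Mul(Rational(1, 2), Pow(B, -1))))
Mul(Function('H')(Function('l')(5)), Function('k')(-26)) = Mul(8, Add(-2, Mul(Rational(1, 2), Pow(-26, -1)))) = Mul(8, Add(-2, Mul(Rational(1, 2), Rational(-1, 26)))) = Mul(8, Add(-2, Rational(-1, 52))) = Mul(8, Rational(-105, 52)) = Rational(-210, 13)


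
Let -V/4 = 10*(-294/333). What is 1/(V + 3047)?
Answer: 111/342137 ≈ 0.00032443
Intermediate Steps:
V = 3920/111 (V = -40*(-294/333) = -40*(-294*1/333) = -40*(-98)/111 = -4*(-980/111) = 3920/111 ≈ 35.315)
1/(V + 3047) = 1/(3920/111 + 3047) = 1/(342137/111) = 111/342137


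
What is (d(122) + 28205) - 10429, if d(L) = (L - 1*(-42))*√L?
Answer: 17776 + 164*√122 ≈ 19587.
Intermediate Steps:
d(L) = √L*(42 + L) (d(L) = (L + 42)*√L = (42 + L)*√L = √L*(42 + L))
(d(122) + 28205) - 10429 = (√122*(42 + 122) + 28205) - 10429 = (√122*164 + 28205) - 10429 = (164*√122 + 28205) - 10429 = (28205 + 164*√122) - 10429 = 17776 + 164*√122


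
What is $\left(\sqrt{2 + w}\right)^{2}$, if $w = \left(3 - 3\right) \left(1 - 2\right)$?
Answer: $2$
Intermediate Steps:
$w = 0$ ($w = 0 \left(-1\right) = 0$)
$\left(\sqrt{2 + w}\right)^{2} = \left(\sqrt{2 + 0}\right)^{2} = \left(\sqrt{2}\right)^{2} = 2$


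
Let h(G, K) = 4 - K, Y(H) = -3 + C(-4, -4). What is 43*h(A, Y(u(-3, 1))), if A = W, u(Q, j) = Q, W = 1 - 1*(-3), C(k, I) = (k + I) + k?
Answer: 817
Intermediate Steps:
C(k, I) = I + 2*k (C(k, I) = (I + k) + k = I + 2*k)
W = 4 (W = 1 + 3 = 4)
Y(H) = -15 (Y(H) = -3 + (-4 + 2*(-4)) = -3 + (-4 - 8) = -3 - 12 = -15)
A = 4
43*h(A, Y(u(-3, 1))) = 43*(4 - 1*(-15)) = 43*(4 + 15) = 43*19 = 817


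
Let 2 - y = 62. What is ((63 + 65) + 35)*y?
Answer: -9780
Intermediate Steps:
y = -60 (y = 2 - 1*62 = 2 - 62 = -60)
((63 + 65) + 35)*y = ((63 + 65) + 35)*(-60) = (128 + 35)*(-60) = 163*(-60) = -9780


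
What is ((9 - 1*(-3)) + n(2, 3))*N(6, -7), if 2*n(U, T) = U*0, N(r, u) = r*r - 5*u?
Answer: 852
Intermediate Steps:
N(r, u) = r² - 5*u
n(U, T) = 0 (n(U, T) = (U*0)/2 = (½)*0 = 0)
((9 - 1*(-3)) + n(2, 3))*N(6, -7) = ((9 - 1*(-3)) + 0)*(6² - 5*(-7)) = ((9 + 3) + 0)*(36 + 35) = (12 + 0)*71 = 12*71 = 852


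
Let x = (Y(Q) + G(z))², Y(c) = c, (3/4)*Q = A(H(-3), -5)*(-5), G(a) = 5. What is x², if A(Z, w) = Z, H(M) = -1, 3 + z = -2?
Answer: 1500625/81 ≈ 18526.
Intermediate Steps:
z = -5 (z = -3 - 2 = -5)
Q = 20/3 (Q = 4*(-1*(-5))/3 = (4/3)*5 = 20/3 ≈ 6.6667)
x = 1225/9 (x = (20/3 + 5)² = (35/3)² = 1225/9 ≈ 136.11)
x² = (1225/9)² = 1500625/81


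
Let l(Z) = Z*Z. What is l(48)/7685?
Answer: 2304/7685 ≈ 0.29980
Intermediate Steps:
l(Z) = Z²
l(48)/7685 = 48²/7685 = 2304*(1/7685) = 2304/7685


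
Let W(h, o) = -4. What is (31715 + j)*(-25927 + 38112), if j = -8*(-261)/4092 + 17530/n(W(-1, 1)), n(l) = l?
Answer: 227141961905/682 ≈ 3.3305e+8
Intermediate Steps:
j = -2988517/682 (j = -8*(-261)/4092 + 17530/(-4) = 2088*(1/4092) + 17530*(-¼) = 174/341 - 8765/2 = -2988517/682 ≈ -4382.0)
(31715 + j)*(-25927 + 38112) = (31715 - 2988517/682)*(-25927 + 38112) = (18641113/682)*12185 = 227141961905/682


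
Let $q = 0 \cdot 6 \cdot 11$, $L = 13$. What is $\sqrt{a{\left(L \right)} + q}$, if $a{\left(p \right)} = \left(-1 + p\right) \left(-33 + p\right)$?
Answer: $4 i \sqrt{15} \approx 15.492 i$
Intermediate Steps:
$q = 0$ ($q = 0 \cdot 11 = 0$)
$\sqrt{a{\left(L \right)} + q} = \sqrt{\left(33 + 13^{2} - 442\right) + 0} = \sqrt{\left(33 + 169 - 442\right) + 0} = \sqrt{-240 + 0} = \sqrt{-240} = 4 i \sqrt{15}$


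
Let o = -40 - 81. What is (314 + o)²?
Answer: 37249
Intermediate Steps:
o = -121
(314 + o)² = (314 - 121)² = 193² = 37249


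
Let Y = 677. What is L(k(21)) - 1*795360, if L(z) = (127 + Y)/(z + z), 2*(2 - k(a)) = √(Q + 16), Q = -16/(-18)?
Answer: -798978 - 603*√38 ≈ -8.0270e+5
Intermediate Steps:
Q = 8/9 (Q = -16*(-1/18) = 8/9 ≈ 0.88889)
k(a) = 2 - √38/3 (k(a) = 2 - √(8/9 + 16)/2 = 2 - √38/3)
L(z) = 402/z (L(z) = (127 + 677)/(z + z) = 804/((2*z)) = 804*(1/(2*z)) = 402/z)
L(k(21)) - 1*795360 = 402/(2 - √38/3) - 1*795360 = 402/(2 - √38/3) - 795360 = -795360 + 402/(2 - √38/3)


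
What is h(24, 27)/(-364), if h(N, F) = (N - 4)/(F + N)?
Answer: -5/4641 ≈ -0.0010774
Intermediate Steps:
h(N, F) = (-4 + N)/(F + N)
h(24, 27)/(-364) = ((-4 + 24)/(27 + 24))/(-364) = (20/51)*(-1/364) = -5/4641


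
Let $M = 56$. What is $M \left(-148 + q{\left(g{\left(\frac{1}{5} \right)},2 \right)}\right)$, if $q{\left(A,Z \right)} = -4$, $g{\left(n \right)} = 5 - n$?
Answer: $-8512$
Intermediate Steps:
$M \left(-148 + q{\left(g{\left(\frac{1}{5} \right)},2 \right)}\right) = 56 \left(-148 - 4\right) = 56 \left(-152\right) = -8512$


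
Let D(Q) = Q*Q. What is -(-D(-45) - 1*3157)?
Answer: 5182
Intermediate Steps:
D(Q) = Q²
-(-D(-45) - 1*3157) = -(-1*(-45)² - 1*3157) = -(-1*2025 - 3157) = -(-2025 - 3157) = -1*(-5182) = 5182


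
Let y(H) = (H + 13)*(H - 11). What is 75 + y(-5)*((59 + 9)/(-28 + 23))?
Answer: 9079/5 ≈ 1815.8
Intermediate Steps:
y(H) = (-11 + H)*(13 + H) (y(H) = (13 + H)*(-11 + H) = (-11 + H)*(13 + H))
75 + y(-5)*((59 + 9)/(-28 + 23)) = 75 + (-143 + (-5)**2 + 2*(-5))*((59 + 9)/(-28 + 23)) = 75 + (-143 + 25 - 10)*(68/(-5)) = 75 - 8704*(-1)/5 = 75 - 128*(-68/5) = 75 + 8704/5 = 9079/5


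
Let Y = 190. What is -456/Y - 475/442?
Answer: -7679/2210 ≈ -3.4747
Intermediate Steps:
-456/Y - 475/442 = -456/190 - 475/442 = -456*1/190 - 475*1/442 = -12/5 - 475/442 = -7679/2210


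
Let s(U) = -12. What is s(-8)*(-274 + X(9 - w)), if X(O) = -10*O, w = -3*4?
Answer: 5808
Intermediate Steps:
w = -12
s(-8)*(-274 + X(9 - w)) = -12*(-274 - 10*(9 - 1*(-12))) = -12*(-274 - 10*(9 + 12)) = -12*(-274 - 10*21) = -12*(-274 - 210) = -12*(-484) = 5808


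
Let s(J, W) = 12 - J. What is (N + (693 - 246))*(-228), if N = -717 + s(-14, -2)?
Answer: 55632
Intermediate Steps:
N = -691 (N = -717 + (12 - 1*(-14)) = -717 + (12 + 14) = -717 + 26 = -691)
(N + (693 - 246))*(-228) = (-691 + (693 - 246))*(-228) = (-691 + 447)*(-228) = -244*(-228) = 55632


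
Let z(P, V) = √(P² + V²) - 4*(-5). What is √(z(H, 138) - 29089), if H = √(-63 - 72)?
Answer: √(-29069 + 3*√2101) ≈ 170.09*I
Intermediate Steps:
H = 3*I*√15 (H = √(-135) = 3*I*√15 ≈ 11.619*I)
z(P, V) = 20 + √(P² + V²) (z(P, V) = √(P² + V²) + 20 = 20 + √(P² + V²))
√(z(H, 138) - 29089) = √((20 + √((3*I*√15)² + 138²)) - 29089) = √((20 + √(-135 + 19044)) - 29089) = √((20 + √18909) - 29089) = √((20 + 3*√2101) - 29089) = √(-29069 + 3*√2101)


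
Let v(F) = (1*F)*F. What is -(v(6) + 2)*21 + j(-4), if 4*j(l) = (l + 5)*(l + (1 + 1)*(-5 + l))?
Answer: -1607/2 ≈ -803.50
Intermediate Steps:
j(l) = (-10 + 3*l)*(5 + l)/4 (j(l) = ((l + 5)*(l + (1 + 1)*(-5 + l)))/4 = ((5 + l)*(l + 2*(-5 + l)))/4 = ((5 + l)*(l + (-10 + 2*l)))/4 = ((5 + l)*(-10 + 3*l))/4 = ((-10 + 3*l)*(5 + l))/4 = (-10 + 3*l)*(5 + l)/4)
v(F) = F**2 (v(F) = F*F = F**2)
-(v(6) + 2)*21 + j(-4) = -(6**2 + 2)*21 + (-25/2 + (3/4)*(-4)**2 + (5/4)*(-4)) = -(36 + 2)*21 + (-25/2 + (3/4)*16 - 5) = -1*38*21 + (-25/2 + 12 - 5) = -38*21 - 11/2 = -798 - 11/2 = -1607/2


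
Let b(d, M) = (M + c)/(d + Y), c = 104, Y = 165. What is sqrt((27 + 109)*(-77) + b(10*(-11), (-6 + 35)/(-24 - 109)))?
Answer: I*sqrt(560247635255)/7315 ≈ 102.32*I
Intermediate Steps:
b(d, M) = (104 + M)/(165 + d) (b(d, M) = (M + 104)/(d + 165) = (104 + M)/(165 + d))
sqrt((27 + 109)*(-77) + b(10*(-11), (-6 + 35)/(-24 - 109))) = sqrt((27 + 109)*(-77) + (104 + (-6 + 35)/(-24 - 109))/(165 + 10*(-11))) = sqrt(136*(-77) + (104 + 29/(-133))/(165 - 110)) = sqrt(-10472 + (104 + 29*(-1/133))/55) = sqrt(-10472 + (104 - 29/133)/55) = sqrt(-10472 + (1/55)*(13803/133)) = sqrt(-10472 + 13803/7315) = sqrt(-76588877/7315) = I*sqrt(560247635255)/7315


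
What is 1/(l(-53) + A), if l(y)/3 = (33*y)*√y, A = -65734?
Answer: I/(-65734*I + 5247*√53) ≈ -1.1372e-5 + 6.6087e-6*I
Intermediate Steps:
l(y) = 99*y^(3/2) (l(y) = 3*((33*y)*√y) = 3*(33*y^(3/2)) = 99*y^(3/2))
1/(l(-53) + A) = 1/(99*(-53)^(3/2) - 65734) = 1/(99*(-53*I*√53) - 65734) = 1/(-5247*I*√53 - 65734) = 1/(-65734 - 5247*I*√53)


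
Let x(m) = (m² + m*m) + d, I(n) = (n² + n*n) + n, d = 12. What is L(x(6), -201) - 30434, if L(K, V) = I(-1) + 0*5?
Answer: -30433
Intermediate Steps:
I(n) = n + 2*n² (I(n) = (n² + n²) + n = 2*n² + n = n + 2*n²)
x(m) = 12 + 2*m² (x(m) = (m² + m*m) + 12 = (m² + m²) + 12 = 2*m² + 12 = 12 + 2*m²)
L(K, V) = 1 (L(K, V) = -(1 + 2*(-1)) + 0*5 = -(1 - 2) + 0 = -1*(-1) + 0 = 1 + 0 = 1)
L(x(6), -201) - 30434 = 1 - 30434 = -30433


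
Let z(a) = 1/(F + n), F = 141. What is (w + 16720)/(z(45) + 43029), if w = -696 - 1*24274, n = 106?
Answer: -1018875/5314082 ≈ -0.19173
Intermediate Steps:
w = -24970 (w = -696 - 24274 = -24970)
z(a) = 1/247 (z(a) = 1/(141 + 106) = 1/247)
(w + 16720)/(z(45) + 43029) = (-24970 + 16720)/(1/247 + 43029) = -8250/10628164/247 = -8250*247/10628164 = -1018875/5314082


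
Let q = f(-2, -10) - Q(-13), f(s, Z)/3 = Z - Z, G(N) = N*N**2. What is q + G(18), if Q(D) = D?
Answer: 5845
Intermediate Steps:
G(N) = N**3
f(s, Z) = 0 (f(s, Z) = 3*(Z - Z) = 3*0 = 0)
q = 13 (q = 0 - 1*(-13) = 0 + 13 = 13)
q + G(18) = 13 + 18**3 = 13 + 5832 = 5845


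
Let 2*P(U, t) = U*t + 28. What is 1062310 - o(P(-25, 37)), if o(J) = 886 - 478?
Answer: 1061902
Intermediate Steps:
P(U, t) = 14 + U*t/2 (P(U, t) = (U*t + 28)/2 = (28 + U*t)/2 = 14 + U*t/2)
o(J) = 408
1062310 - o(P(-25, 37)) = 1062310 - 1*408 = 1062310 - 408 = 1061902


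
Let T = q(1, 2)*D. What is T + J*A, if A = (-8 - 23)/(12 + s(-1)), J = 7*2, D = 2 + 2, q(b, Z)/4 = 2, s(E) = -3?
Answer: -146/9 ≈ -16.222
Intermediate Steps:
q(b, Z) = 8 (q(b, Z) = 4*2 = 8)
D = 4
J = 14
A = -31/9 (A = (-8 - 23)/(12 - 3) = -31/9 ≈ -3.4444)
T = 32 (T = 8*4 = 32)
T + J*A = 32 + 14*(-31/9) = 32 - 434/9 = -146/9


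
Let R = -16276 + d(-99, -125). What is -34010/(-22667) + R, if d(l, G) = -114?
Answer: -19551480/1193 ≈ -16389.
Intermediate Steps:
R = -16390 (R = -16276 - 114 = -16390)
-34010/(-22667) + R = -34010/(-22667) - 16390 = -34010*(-1/22667) - 16390 = 1790/1193 - 16390 = -19551480/1193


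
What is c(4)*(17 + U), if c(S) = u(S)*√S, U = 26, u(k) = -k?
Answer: -344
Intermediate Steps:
c(S) = -S^(3/2) (c(S) = (-S)*√S = -S^(3/2))
c(4)*(17 + U) = (-4^(3/2))*(17 + 26) = -1*8*43 = -8*43 = -344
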